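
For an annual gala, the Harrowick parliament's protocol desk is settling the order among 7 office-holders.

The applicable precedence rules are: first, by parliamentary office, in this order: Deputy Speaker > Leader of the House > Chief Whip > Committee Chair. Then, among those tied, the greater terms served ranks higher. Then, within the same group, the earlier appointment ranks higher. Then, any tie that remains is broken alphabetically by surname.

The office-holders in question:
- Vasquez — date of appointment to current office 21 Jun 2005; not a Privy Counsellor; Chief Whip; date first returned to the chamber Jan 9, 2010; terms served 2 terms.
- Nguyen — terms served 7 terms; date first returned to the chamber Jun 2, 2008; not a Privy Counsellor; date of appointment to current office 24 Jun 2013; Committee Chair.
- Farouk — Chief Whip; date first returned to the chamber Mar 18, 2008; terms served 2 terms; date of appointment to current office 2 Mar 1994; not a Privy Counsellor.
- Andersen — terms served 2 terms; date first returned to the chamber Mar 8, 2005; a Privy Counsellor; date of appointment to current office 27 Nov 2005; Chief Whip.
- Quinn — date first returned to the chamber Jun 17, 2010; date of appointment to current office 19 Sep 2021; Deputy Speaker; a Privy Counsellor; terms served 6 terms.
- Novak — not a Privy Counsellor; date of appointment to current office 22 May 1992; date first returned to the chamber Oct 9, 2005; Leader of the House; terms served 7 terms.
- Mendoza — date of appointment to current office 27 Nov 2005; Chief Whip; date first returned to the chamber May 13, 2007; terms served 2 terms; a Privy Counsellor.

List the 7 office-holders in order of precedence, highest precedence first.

Quinn, Novak, Farouk, Vasquez, Andersen, Mendoza, Nguyen

By parliamentary office: Quinn (Deputy Speaker); then Novak (Leader of the House); then Farouk, Vasquez, Andersen and Mendoza (Chief Whip); then Nguyen (Committee Chair).
Farouk, Vasquez, Andersen and Mendoza all have terms served 2 terms, so the next rule applies.
Among Farouk, Vasquez, Andersen and Mendoza, by date of appointment to current office (earlier first): Farouk (2 Mar 1994) before Vasquez (21 Jun 2005) before Andersen and Mendoza (27 Nov 2005).
Among Andersen and Mendoza, alphabetically by surname: Andersen before Mendoza.
Full order: Quinn, Novak, Farouk, Vasquez, Andersen, Mendoza, Nguyen.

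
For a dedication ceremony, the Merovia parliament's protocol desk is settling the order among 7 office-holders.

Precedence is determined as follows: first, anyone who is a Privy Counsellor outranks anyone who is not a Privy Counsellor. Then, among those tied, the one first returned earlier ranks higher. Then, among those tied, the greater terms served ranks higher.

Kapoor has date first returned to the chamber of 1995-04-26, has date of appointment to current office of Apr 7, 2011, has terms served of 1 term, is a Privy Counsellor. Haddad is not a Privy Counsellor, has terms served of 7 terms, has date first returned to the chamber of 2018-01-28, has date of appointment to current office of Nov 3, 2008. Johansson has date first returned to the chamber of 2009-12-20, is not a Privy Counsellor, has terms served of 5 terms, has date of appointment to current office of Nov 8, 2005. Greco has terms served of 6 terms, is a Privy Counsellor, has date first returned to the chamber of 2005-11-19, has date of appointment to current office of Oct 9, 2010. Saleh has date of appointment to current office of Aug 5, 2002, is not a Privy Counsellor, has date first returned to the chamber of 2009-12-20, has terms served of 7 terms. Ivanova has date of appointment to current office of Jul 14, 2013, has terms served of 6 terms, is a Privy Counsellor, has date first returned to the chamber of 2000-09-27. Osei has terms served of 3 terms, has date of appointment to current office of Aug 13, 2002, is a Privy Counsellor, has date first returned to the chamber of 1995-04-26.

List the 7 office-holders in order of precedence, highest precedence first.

By the first rule: Osei, Kapoor, Ivanova and Greco (each a Privy Counsellor); then Saleh, Johansson and Haddad (each not a Privy Counsellor).
Among Osei, Kapoor, Ivanova and Greco, by date first returned to the chamber (earlier first): Osei and Kapoor (1995-04-26) before Ivanova (2000-09-27) before Greco (2005-11-19).
Among Osei and Kapoor, by terms served (higher first): Osei (3 terms) before Kapoor (1 term).
Among Saleh, Johansson and Haddad, by date first returned to the chamber (earlier first): Saleh and Johansson (2009-12-20) before Haddad (2018-01-28).
Among Saleh and Johansson, by terms served (higher first): Saleh (7 terms) before Johansson (5 terms).
Full order: Osei, Kapoor, Ivanova, Greco, Saleh, Johansson, Haddad.

Osei, Kapoor, Ivanova, Greco, Saleh, Johansson, Haddad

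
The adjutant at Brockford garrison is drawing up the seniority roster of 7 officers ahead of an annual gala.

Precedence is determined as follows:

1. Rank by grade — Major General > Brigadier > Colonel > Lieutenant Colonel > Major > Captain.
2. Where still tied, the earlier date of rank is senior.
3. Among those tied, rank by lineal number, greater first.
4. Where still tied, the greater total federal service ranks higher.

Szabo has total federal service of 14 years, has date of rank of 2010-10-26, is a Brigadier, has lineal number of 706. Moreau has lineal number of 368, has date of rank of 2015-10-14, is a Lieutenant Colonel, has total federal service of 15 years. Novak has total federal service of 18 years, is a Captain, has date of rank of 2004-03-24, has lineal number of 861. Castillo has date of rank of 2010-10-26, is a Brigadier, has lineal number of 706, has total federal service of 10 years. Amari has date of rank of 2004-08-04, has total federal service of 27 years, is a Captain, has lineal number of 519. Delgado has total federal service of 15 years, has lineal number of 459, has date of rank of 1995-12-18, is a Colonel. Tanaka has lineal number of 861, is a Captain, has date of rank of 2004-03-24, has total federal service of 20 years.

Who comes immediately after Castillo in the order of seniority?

Delgado

By grade: Szabo and Castillo (Brigadier); then Delgado (Colonel); then Moreau (Lieutenant Colonel); then Tanaka, Novak and Amari (Captain).
Szabo and Castillo both have date of rank 2010-10-26, so the next rule applies.
Szabo and Castillo both have lineal number 706, so the next rule applies.
Among Szabo and Castillo, by total federal service (higher first): Szabo (14 years) before Castillo (10 years).
Among Tanaka, Novak and Amari, by date of rank (earlier first): Tanaka and Novak (2004-03-24) before Amari (2004-08-04).
Tanaka and Novak both have lineal number 861, so the next rule applies.
Among Tanaka and Novak, by total federal service (higher first): Tanaka (20 years) before Novak (18 years).
Order: Szabo, Castillo, Delgado, Moreau, Tanaka, Novak, Amari.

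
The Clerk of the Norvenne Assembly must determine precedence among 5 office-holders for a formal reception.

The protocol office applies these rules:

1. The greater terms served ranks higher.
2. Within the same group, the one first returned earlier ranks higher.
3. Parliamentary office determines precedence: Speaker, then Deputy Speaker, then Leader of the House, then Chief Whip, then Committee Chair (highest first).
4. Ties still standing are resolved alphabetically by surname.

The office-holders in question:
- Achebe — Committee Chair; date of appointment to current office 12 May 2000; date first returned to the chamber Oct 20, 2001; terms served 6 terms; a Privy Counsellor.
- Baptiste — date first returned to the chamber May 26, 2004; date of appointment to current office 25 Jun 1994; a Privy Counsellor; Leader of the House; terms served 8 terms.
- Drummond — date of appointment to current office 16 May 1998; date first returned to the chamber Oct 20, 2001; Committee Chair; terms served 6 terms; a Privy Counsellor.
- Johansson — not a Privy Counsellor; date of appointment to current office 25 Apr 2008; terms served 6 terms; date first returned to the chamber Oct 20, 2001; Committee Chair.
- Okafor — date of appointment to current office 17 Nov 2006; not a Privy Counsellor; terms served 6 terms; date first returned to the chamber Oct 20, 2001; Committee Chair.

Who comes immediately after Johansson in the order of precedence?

By terms served (higher first): Baptiste (8 terms); then Achebe, Drummond, Johansson and Okafor (each 6 terms).
Achebe, Drummond, Johansson and Okafor all have date first returned to the chamber Oct 20, 2001, so the next rule applies.
Achebe, Drummond, Johansson and Okafor are each Committee Chair, so the next rule applies.
Among Achebe, Drummond, Johansson and Okafor, alphabetically by surname: Achebe before Drummond before Johansson before Okafor.
Order: Baptiste, Achebe, Drummond, Johansson, Okafor.

Okafor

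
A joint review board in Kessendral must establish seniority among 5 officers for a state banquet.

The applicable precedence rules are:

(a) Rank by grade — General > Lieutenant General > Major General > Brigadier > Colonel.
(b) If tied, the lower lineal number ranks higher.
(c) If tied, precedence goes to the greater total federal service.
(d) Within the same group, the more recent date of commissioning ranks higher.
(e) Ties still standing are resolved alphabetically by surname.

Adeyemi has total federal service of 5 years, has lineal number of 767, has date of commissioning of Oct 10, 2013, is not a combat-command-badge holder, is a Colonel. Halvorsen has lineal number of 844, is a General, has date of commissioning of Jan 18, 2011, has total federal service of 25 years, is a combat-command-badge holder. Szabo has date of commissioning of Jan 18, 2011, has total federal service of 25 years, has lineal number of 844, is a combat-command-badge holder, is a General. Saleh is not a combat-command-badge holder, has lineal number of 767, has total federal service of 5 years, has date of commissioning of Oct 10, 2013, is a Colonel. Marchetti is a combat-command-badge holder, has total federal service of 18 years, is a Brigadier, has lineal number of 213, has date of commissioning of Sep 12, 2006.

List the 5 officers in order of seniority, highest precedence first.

By grade: Halvorsen and Szabo (General); then Marchetti (Brigadier); then Adeyemi and Saleh (Colonel).
Halvorsen and Szabo both have lineal number 844, so the next rule applies.
Halvorsen and Szabo both have total federal service 25 years, so the next rule applies.
Halvorsen and Szabo both have date of commissioning Jan 18, 2011, so the next rule applies.
Among Halvorsen and Szabo, alphabetically by surname: Halvorsen before Szabo.
Adeyemi and Saleh both have lineal number 767, so the next rule applies.
Adeyemi and Saleh both have total federal service 5 years, so the next rule applies.
Adeyemi and Saleh both have date of commissioning Oct 10, 2013, so the next rule applies.
Among Adeyemi and Saleh, alphabetically by surname: Adeyemi before Saleh.
Full order: Halvorsen, Szabo, Marchetti, Adeyemi, Saleh.

Halvorsen, Szabo, Marchetti, Adeyemi, Saleh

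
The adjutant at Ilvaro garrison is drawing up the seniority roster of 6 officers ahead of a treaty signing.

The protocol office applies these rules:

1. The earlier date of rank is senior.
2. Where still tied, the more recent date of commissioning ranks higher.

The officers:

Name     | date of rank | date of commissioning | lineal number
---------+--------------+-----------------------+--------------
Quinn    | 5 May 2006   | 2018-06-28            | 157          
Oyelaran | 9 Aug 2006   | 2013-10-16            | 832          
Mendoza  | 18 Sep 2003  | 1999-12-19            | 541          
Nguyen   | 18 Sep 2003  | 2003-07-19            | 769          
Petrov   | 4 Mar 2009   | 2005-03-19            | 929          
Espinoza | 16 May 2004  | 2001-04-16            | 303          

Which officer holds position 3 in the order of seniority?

Espinoza

By date of rank (earlier first): Nguyen and Mendoza (both 18 Sep 2003); then Espinoza (16 May 2004); then Quinn (5 May 2006); then Oyelaran (9 Aug 2006); then Petrov (4 Mar 2009).
Among Nguyen and Mendoza, by date of commissioning (later first): Nguyen (2003-07-19) before Mendoza (1999-12-19).
Order: Nguyen, Mendoza, Espinoza, Quinn, Oyelaran, Petrov.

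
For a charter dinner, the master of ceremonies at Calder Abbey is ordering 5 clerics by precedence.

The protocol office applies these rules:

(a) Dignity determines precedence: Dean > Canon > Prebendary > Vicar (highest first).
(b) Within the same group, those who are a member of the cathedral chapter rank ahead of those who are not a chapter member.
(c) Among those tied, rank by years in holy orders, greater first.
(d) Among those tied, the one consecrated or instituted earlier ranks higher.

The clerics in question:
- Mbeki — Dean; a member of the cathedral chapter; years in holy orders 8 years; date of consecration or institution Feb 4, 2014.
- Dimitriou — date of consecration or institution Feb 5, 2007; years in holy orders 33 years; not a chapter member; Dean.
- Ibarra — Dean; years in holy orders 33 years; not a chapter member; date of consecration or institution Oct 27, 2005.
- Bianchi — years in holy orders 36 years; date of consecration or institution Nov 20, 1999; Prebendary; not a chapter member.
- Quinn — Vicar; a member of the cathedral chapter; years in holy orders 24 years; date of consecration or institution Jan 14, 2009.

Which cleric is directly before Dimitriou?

Ibarra

By dignity: Mbeki, Ibarra and Dimitriou (Dean); then Bianchi (Prebendary); then Quinn (Vicar).
Among Mbeki, Ibarra and Dimitriou, a member of the cathedral chapter before not a chapter member: Mbeki (a member of the cathedral chapter) before Ibarra and Dimitriou (not a chapter member).
Ibarra and Dimitriou both have years in holy orders 33 years, so the next rule applies.
Among Ibarra and Dimitriou, by date of consecration or institution (earlier first): Ibarra (Oct 27, 2005) before Dimitriou (Feb 5, 2007).
Order: Mbeki, Ibarra, Dimitriou, Bianchi, Quinn.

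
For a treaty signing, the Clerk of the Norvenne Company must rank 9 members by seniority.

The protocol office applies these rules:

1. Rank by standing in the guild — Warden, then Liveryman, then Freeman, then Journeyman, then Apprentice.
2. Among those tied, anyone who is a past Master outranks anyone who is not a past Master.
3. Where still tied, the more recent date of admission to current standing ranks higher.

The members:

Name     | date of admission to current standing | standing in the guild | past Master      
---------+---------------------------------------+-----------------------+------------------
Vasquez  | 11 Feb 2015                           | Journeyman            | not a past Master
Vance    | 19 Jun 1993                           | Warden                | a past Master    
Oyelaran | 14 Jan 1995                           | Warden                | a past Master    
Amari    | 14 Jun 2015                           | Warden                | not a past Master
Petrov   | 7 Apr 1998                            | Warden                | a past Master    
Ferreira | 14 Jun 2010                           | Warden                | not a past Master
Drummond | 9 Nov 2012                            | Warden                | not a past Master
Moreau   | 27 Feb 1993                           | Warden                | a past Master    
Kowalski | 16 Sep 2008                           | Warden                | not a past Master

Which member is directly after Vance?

By standing in the guild: Petrov, Oyelaran, Vance, Moreau, Amari, Drummond, Ferreira and Kowalski (Warden); then Vasquez (Journeyman).
Among Petrov, Oyelaran, Vance, Moreau, Amari, Drummond, Ferreira and Kowalski, a past Master before not a past Master: Petrov, Oyelaran, Vance and Moreau (a past Master) before Amari, Drummond, Ferreira and Kowalski (not a past Master).
Among Petrov, Oyelaran, Vance and Moreau, by date of admission to current standing (later first): Petrov (7 Apr 1998) before Oyelaran (14 Jan 1995) before Vance (19 Jun 1993) before Moreau (27 Feb 1993).
Among Amari, Drummond, Ferreira and Kowalski, by date of admission to current standing (later first): Amari (14 Jun 2015) before Drummond (9 Nov 2012) before Ferreira (14 Jun 2010) before Kowalski (16 Sep 2008).
Order: Petrov, Oyelaran, Vance, Moreau, Amari, Drummond, Ferreira, Kowalski, Vasquez.

Moreau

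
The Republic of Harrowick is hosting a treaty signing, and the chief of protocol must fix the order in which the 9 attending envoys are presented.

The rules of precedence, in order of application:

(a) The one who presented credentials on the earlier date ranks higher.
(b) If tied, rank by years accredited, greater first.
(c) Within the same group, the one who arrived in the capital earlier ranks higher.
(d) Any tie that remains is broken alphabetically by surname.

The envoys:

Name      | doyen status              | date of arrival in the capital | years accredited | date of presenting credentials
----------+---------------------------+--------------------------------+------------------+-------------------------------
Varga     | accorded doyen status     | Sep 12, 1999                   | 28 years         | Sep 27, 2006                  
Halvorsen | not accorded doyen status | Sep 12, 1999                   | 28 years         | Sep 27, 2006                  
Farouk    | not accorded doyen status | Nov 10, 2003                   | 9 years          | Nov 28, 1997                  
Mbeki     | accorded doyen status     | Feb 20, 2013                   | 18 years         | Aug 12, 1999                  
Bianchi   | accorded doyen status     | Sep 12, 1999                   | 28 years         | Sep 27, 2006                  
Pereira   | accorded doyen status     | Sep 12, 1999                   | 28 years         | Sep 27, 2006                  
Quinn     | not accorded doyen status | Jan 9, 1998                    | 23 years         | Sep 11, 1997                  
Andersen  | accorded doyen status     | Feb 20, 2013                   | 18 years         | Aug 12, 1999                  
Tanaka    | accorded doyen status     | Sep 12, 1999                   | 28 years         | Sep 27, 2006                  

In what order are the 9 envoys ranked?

Quinn, Farouk, Andersen, Mbeki, Bianchi, Halvorsen, Pereira, Tanaka, Varga

By date of presenting credentials (earlier first): Quinn (Sep 11, 1997); then Farouk (Nov 28, 1997); then Andersen and Mbeki (both Aug 12, 1999); then Bianchi, Halvorsen, Pereira, Tanaka and Varga (each Sep 27, 2006).
Andersen and Mbeki both have years accredited 18 years, so the next rule applies.
Andersen and Mbeki both have date of arrival in the capital Feb 20, 2013, so the next rule applies.
Among Andersen and Mbeki, alphabetically by surname: Andersen before Mbeki.
Bianchi, Halvorsen, Pereira, Tanaka and Varga all have years accredited 28 years, so the next rule applies.
Bianchi, Halvorsen, Pereira, Tanaka and Varga all have date of arrival in the capital Sep 12, 1999, so the next rule applies.
Among Bianchi, Halvorsen, Pereira, Tanaka and Varga, alphabetically by surname: Bianchi before Halvorsen before Pereira before Tanaka before Varga.
Full order: Quinn, Farouk, Andersen, Mbeki, Bianchi, Halvorsen, Pereira, Tanaka, Varga.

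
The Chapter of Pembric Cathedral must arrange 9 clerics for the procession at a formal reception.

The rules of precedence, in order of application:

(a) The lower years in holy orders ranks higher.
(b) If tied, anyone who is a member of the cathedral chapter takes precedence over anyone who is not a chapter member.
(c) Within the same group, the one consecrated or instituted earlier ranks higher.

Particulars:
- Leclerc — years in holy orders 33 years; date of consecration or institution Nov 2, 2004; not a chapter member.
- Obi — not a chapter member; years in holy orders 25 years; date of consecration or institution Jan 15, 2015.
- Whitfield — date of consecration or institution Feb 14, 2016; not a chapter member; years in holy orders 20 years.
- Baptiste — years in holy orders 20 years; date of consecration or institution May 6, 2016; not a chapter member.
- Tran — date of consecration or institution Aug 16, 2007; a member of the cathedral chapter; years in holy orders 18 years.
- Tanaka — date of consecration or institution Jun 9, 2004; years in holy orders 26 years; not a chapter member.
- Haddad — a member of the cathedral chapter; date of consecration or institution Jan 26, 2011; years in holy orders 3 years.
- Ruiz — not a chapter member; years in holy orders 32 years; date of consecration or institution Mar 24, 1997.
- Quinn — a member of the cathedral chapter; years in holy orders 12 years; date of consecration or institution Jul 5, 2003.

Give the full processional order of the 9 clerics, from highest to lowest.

Haddad, Quinn, Tran, Whitfield, Baptiste, Obi, Tanaka, Ruiz, Leclerc

By years in holy orders (lower first): Haddad (3 years); then Quinn (12 years); then Tran (18 years); then Whitfield and Baptiste (both 20 years); then Obi (25 years); then Tanaka (26 years); then Ruiz (32 years); then Leclerc (33 years).
Whitfield and Baptiste are each not a chapter member, so the next rule applies.
Among Whitfield and Baptiste, by date of consecration or institution (earlier first): Whitfield (Feb 14, 2016) before Baptiste (May 6, 2016).
Full order: Haddad, Quinn, Tran, Whitfield, Baptiste, Obi, Tanaka, Ruiz, Leclerc.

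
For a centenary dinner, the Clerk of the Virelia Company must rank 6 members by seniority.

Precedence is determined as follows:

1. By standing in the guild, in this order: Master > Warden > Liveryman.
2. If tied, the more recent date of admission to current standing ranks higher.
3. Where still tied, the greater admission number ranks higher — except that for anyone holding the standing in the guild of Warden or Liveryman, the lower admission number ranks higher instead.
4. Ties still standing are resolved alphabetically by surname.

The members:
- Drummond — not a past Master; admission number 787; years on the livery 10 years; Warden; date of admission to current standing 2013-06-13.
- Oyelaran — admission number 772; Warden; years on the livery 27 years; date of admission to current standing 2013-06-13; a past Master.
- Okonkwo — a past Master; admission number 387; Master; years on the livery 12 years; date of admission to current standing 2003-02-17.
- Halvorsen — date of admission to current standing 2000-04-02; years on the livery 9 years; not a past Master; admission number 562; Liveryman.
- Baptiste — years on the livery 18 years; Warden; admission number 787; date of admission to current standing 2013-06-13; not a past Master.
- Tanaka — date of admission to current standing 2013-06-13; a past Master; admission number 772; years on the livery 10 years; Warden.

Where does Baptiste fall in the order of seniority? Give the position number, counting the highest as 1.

4

By standing in the guild: Okonkwo (Master); then Oyelaran, Tanaka, Baptiste and Drummond (Warden); then Halvorsen (Liveryman).
Oyelaran, Tanaka, Baptiste and Drummond all have date of admission to current standing 2013-06-13, so the next rule applies.
Among Oyelaran, Tanaka, Baptiste and Drummond, by admission number (lower first) (reversed rule for this group): Oyelaran and Tanaka (772) before Baptiste and Drummond (787).
Among Oyelaran and Tanaka, alphabetically by surname: Oyelaran before Tanaka.
Among Baptiste and Drummond, alphabetically by surname: Baptiste before Drummond.
Order: Okonkwo, Oyelaran, Tanaka, Baptiste, Drummond, Halvorsen. So position 4.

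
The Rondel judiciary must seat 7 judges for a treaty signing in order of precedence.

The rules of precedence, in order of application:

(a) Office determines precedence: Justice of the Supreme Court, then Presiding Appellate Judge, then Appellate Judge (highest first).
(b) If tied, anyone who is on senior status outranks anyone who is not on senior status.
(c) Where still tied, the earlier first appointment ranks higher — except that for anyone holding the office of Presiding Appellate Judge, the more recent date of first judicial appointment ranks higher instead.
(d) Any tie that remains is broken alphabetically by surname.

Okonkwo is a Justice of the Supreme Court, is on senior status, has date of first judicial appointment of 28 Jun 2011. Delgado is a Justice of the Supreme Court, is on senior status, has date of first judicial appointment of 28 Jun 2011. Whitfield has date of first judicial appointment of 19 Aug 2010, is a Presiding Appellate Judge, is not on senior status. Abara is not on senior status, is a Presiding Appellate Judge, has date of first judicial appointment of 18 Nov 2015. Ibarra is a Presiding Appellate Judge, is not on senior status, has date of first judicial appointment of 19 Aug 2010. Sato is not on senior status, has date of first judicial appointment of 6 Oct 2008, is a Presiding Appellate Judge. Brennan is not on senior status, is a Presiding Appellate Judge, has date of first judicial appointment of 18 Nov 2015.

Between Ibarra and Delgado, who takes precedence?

Delgado

By office: Delgado and Okonkwo (Justice of the Supreme Court); then Abara, Brennan, Ibarra, Whitfield and Sato (Presiding Appellate Judge).
Delgado and Okonkwo are each on senior status, so the next rule applies.
Delgado and Okonkwo both have date of first judicial appointment 28 Jun 2011, so the next rule applies.
Among Delgado and Okonkwo, alphabetically by surname: Delgado before Okonkwo.
Abara, Brennan, Ibarra, Whitfield and Sato are each not on senior status, so the next rule applies.
Among Abara, Brennan, Ibarra, Whitfield and Sato, by date of first judicial appointment (later first) (reversed rule for this group): Abara and Brennan (18 Nov 2015) before Ibarra and Whitfield (19 Aug 2010) before Sato (6 Oct 2008).
Among Abara and Brennan, alphabetically by surname: Abara before Brennan.
Among Ibarra and Whitfield, alphabetically by surname: Ibarra before Whitfield.
So Delgado takes precedence.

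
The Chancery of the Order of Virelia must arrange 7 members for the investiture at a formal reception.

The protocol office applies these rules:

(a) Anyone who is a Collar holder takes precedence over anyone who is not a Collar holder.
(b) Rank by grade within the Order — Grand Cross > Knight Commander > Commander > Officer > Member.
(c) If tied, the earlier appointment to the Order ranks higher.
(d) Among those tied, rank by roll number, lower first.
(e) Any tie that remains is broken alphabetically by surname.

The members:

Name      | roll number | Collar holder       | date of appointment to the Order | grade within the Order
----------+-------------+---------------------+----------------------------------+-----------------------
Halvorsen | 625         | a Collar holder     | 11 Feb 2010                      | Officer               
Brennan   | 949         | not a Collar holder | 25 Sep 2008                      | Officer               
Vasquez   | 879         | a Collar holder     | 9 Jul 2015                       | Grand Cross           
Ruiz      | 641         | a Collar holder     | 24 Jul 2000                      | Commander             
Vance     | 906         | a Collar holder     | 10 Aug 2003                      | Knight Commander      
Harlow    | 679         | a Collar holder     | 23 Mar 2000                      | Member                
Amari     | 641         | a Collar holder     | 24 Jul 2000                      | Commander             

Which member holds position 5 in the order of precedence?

By the first rule: Vasquez, Vance, Amari, Ruiz, Halvorsen and Harlow (each a Collar holder); then Brennan (not a Collar holder).
Among Vasquez, Vance, Amari, Ruiz, Halvorsen and Harlow, by grade within the Order: Vasquez (Grand Cross) before Vance (Knight Commander) before Amari and Ruiz (Commander) before Halvorsen (Officer) before Harlow (Member).
Amari and Ruiz both have date of appointment to the Order 24 Jul 2000, so the next rule applies.
Amari and Ruiz both have roll number 641, so the next rule applies.
Among Amari and Ruiz, alphabetically by surname: Amari before Ruiz.
Order: Vasquez, Vance, Amari, Ruiz, Halvorsen, Harlow, Brennan.

Halvorsen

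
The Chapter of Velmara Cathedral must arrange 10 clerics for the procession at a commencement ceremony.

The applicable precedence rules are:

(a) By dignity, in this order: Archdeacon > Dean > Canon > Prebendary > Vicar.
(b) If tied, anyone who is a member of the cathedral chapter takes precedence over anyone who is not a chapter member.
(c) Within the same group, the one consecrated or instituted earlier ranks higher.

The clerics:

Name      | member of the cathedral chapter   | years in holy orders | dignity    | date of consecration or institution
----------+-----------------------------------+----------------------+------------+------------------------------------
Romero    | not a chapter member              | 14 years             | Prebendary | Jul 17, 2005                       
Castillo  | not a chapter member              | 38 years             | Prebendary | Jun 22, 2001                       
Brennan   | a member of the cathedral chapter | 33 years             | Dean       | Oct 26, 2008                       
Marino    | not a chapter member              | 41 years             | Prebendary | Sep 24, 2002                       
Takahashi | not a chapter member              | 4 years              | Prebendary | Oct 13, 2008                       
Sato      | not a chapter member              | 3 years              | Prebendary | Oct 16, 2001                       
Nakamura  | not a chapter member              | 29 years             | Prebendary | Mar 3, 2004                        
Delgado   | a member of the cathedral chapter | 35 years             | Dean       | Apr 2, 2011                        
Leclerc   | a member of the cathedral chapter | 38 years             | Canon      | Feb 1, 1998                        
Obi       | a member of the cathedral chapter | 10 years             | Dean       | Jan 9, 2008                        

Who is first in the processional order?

By dignity: Obi, Brennan and Delgado (Dean); then Leclerc (Canon); then Castillo, Sato, Marino, Nakamura, Romero and Takahashi (Prebendary).
Obi, Brennan and Delgado are each a member of the cathedral chapter, so the next rule applies.
Among Obi, Brennan and Delgado, by date of consecration or institution (earlier first): Obi (Jan 9, 2008) before Brennan (Oct 26, 2008) before Delgado (Apr 2, 2011).
Castillo, Sato, Marino, Nakamura, Romero and Takahashi are each not a chapter member, so the next rule applies.
Among Castillo, Sato, Marino, Nakamura, Romero and Takahashi, by date of consecration or institution (earlier first): Castillo (Jun 22, 2001) before Sato (Oct 16, 2001) before Marino (Sep 24, 2002) before Nakamura (Mar 3, 2004) before Romero (Jul 17, 2005) before Takahashi (Oct 13, 2008).
Order: Obi, Brennan, Delgado, Leclerc, Castillo, Sato, Marino, Nakamura, Romero, Takahashi.

Obi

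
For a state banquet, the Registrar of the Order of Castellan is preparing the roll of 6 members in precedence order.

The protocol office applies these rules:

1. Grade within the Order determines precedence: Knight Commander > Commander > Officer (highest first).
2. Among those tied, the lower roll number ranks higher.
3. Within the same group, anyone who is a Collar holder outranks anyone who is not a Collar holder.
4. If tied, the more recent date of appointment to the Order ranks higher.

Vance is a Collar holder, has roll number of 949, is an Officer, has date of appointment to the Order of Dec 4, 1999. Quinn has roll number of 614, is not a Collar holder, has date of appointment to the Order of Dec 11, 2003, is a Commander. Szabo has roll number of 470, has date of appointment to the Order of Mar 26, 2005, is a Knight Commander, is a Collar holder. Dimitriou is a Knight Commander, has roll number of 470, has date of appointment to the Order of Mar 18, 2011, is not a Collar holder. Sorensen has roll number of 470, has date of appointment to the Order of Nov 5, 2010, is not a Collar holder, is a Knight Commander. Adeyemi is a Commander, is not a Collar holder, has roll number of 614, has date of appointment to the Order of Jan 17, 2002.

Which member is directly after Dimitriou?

By grade within the Order: Szabo, Dimitriou and Sorensen (Knight Commander); then Quinn and Adeyemi (Commander); then Vance (Officer).
Szabo, Dimitriou and Sorensen all have roll number 470, so the next rule applies.
Among Szabo, Dimitriou and Sorensen, a Collar holder before not a Collar holder: Szabo (a Collar holder) before Dimitriou and Sorensen (not a Collar holder).
Among Dimitriou and Sorensen, by date of appointment to the Order (later first): Dimitriou (Mar 18, 2011) before Sorensen (Nov 5, 2010).
Quinn and Adeyemi both have roll number 614, so the next rule applies.
Quinn and Adeyemi are each not a Collar holder, so the next rule applies.
Among Quinn and Adeyemi, by date of appointment to the Order (later first): Quinn (Dec 11, 2003) before Adeyemi (Jan 17, 2002).
Order: Szabo, Dimitriou, Sorensen, Quinn, Adeyemi, Vance.

Sorensen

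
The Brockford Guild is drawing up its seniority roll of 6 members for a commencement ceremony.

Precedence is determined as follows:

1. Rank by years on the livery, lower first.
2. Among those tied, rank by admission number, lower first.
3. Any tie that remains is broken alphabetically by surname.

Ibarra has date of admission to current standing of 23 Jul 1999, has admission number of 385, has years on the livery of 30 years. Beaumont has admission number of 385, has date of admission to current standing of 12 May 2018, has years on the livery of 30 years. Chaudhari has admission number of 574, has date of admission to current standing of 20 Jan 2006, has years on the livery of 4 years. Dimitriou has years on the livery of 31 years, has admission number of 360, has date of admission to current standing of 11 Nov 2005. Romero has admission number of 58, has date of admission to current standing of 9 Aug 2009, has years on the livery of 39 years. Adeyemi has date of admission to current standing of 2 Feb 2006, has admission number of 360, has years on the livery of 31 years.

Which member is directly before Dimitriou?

By years on the livery (lower first): Chaudhari (4 years); then Beaumont and Ibarra (both 30 years); then Adeyemi and Dimitriou (both 31 years); then Romero (39 years).
Beaumont and Ibarra both have admission number 385, so the next rule applies.
Among Beaumont and Ibarra, alphabetically by surname: Beaumont before Ibarra.
Adeyemi and Dimitriou both have admission number 360, so the next rule applies.
Among Adeyemi and Dimitriou, alphabetically by surname: Adeyemi before Dimitriou.
Order: Chaudhari, Beaumont, Ibarra, Adeyemi, Dimitriou, Romero.

Adeyemi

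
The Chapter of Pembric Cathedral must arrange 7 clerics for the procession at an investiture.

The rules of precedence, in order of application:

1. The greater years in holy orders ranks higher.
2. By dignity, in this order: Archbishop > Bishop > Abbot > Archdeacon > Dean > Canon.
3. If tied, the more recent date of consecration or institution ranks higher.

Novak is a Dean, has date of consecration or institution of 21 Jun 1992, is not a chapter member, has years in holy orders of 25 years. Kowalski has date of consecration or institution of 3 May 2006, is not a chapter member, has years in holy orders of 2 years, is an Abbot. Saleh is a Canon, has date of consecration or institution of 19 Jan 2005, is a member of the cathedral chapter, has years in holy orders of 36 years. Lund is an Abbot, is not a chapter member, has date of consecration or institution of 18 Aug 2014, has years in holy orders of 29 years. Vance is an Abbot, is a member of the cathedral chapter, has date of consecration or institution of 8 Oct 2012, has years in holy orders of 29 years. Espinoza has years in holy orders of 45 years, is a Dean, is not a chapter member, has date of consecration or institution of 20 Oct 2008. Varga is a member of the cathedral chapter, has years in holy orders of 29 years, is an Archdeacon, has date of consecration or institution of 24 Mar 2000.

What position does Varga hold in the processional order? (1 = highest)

5

By years in holy orders (higher first): Espinoza (45 years); then Saleh (36 years); then Lund, Vance and Varga (each 29 years); then Novak (25 years); then Kowalski (2 years).
Among Lund, Vance and Varga, by dignity: Lund and Vance (Abbot) before Varga (Archdeacon).
Among Lund and Vance, by date of consecration or institution (later first): Lund (18 Aug 2014) before Vance (8 Oct 2012).
Order: Espinoza, Saleh, Lund, Vance, Varga, Novak, Kowalski. So position 5.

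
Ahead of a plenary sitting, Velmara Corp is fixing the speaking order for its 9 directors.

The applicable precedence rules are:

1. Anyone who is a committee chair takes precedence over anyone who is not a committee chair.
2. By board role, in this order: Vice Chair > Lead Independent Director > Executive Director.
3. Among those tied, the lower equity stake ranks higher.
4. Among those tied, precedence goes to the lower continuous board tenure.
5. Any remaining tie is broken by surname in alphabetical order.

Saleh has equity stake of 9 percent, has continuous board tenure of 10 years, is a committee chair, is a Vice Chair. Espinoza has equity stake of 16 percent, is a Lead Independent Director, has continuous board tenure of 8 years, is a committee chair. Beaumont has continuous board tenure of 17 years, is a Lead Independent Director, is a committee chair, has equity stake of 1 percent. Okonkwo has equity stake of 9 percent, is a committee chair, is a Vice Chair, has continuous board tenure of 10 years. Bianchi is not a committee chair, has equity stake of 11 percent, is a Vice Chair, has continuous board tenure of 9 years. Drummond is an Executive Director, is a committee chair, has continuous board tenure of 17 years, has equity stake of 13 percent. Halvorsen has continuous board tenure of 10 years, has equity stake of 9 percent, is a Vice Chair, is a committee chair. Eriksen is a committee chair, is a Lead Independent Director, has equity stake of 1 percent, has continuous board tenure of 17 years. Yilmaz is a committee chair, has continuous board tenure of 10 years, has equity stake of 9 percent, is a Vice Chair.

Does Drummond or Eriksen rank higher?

By the first rule: Halvorsen, Okonkwo, Saleh, Yilmaz, Beaumont, Eriksen, Espinoza and Drummond (each a committee chair); then Bianchi (not a committee chair).
Among Halvorsen, Okonkwo, Saleh, Yilmaz, Beaumont, Eriksen, Espinoza and Drummond, by board role: Halvorsen, Okonkwo, Saleh and Yilmaz (Vice Chair) before Beaumont, Eriksen and Espinoza (Lead Independent Director) before Drummond (Executive Director).
Halvorsen, Okonkwo, Saleh and Yilmaz all have equity stake 9 percent, so the next rule applies.
Halvorsen, Okonkwo, Saleh and Yilmaz all have continuous board tenure 10 years, so the next rule applies.
Among Halvorsen, Okonkwo, Saleh and Yilmaz, alphabetically by surname: Halvorsen before Okonkwo before Saleh before Yilmaz.
Among Beaumont, Eriksen and Espinoza, by equity stake (lower first): Beaumont and Eriksen (1 percent) before Espinoza (16 percent).
Beaumont and Eriksen both have continuous board tenure 17 years, so the next rule applies.
Among Beaumont and Eriksen, alphabetically by surname: Beaumont before Eriksen.
So Eriksen takes precedence.

Eriksen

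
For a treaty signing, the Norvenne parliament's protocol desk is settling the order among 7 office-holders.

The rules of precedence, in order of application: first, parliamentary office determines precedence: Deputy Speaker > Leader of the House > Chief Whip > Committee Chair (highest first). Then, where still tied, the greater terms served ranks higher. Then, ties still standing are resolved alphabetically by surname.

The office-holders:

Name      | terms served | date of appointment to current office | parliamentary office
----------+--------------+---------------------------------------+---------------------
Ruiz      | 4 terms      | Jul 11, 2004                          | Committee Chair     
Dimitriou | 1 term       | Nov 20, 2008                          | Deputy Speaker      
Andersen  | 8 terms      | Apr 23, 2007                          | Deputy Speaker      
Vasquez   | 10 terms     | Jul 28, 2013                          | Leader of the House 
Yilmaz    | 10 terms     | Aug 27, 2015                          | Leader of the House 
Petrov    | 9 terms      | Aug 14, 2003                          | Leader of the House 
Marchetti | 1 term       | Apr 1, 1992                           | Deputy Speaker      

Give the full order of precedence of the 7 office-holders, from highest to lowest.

Andersen, Dimitriou, Marchetti, Vasquez, Yilmaz, Petrov, Ruiz

By parliamentary office: Andersen, Dimitriou and Marchetti (Deputy Speaker); then Vasquez, Yilmaz and Petrov (Leader of the House); then Ruiz (Committee Chair).
Among Andersen, Dimitriou and Marchetti, by terms served (higher first): Andersen (8 terms) before Dimitriou and Marchetti (1 term).
Among Dimitriou and Marchetti, alphabetically by surname: Dimitriou before Marchetti.
Among Vasquez, Yilmaz and Petrov, by terms served (higher first): Vasquez and Yilmaz (10 terms) before Petrov (9 terms).
Among Vasquez and Yilmaz, alphabetically by surname: Vasquez before Yilmaz.
Full order: Andersen, Dimitriou, Marchetti, Vasquez, Yilmaz, Petrov, Ruiz.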